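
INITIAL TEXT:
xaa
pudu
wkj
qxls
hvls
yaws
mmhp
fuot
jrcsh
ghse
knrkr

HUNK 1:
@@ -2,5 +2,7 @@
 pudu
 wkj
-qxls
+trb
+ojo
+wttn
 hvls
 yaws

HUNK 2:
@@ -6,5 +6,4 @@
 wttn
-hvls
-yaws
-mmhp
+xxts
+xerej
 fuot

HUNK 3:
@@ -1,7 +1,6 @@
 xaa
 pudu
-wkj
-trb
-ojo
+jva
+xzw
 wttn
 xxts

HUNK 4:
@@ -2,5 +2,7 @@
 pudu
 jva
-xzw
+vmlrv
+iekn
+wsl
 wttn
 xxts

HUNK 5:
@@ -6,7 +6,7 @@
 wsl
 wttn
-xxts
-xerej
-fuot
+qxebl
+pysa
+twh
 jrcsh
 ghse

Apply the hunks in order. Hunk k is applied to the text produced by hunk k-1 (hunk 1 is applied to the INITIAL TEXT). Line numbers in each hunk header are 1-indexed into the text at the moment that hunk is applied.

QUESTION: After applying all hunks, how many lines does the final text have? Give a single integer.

Hunk 1: at line 2 remove [qxls] add [trb,ojo,wttn] -> 13 lines: xaa pudu wkj trb ojo wttn hvls yaws mmhp fuot jrcsh ghse knrkr
Hunk 2: at line 6 remove [hvls,yaws,mmhp] add [xxts,xerej] -> 12 lines: xaa pudu wkj trb ojo wttn xxts xerej fuot jrcsh ghse knrkr
Hunk 3: at line 1 remove [wkj,trb,ojo] add [jva,xzw] -> 11 lines: xaa pudu jva xzw wttn xxts xerej fuot jrcsh ghse knrkr
Hunk 4: at line 2 remove [xzw] add [vmlrv,iekn,wsl] -> 13 lines: xaa pudu jva vmlrv iekn wsl wttn xxts xerej fuot jrcsh ghse knrkr
Hunk 5: at line 6 remove [xxts,xerej,fuot] add [qxebl,pysa,twh] -> 13 lines: xaa pudu jva vmlrv iekn wsl wttn qxebl pysa twh jrcsh ghse knrkr
Final line count: 13

Answer: 13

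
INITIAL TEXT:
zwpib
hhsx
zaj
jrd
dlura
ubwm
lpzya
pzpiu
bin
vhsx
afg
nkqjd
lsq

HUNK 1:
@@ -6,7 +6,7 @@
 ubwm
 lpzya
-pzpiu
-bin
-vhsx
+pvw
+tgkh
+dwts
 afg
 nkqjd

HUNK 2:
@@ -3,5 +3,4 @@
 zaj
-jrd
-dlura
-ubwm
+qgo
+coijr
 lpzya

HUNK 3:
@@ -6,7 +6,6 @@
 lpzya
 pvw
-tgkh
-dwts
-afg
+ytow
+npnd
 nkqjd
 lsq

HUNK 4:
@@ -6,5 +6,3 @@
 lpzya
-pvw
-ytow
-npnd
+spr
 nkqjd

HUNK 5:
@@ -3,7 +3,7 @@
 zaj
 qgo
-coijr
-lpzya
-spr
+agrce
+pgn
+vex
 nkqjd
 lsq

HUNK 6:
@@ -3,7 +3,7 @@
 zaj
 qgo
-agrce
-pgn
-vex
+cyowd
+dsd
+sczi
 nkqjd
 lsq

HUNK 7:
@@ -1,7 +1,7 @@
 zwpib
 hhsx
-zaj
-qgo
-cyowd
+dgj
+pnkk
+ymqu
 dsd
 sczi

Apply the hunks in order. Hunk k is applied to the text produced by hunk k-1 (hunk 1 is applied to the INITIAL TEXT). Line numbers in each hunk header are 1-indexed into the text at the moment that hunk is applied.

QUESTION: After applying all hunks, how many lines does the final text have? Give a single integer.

Hunk 1: at line 6 remove [pzpiu,bin,vhsx] add [pvw,tgkh,dwts] -> 13 lines: zwpib hhsx zaj jrd dlura ubwm lpzya pvw tgkh dwts afg nkqjd lsq
Hunk 2: at line 3 remove [jrd,dlura,ubwm] add [qgo,coijr] -> 12 lines: zwpib hhsx zaj qgo coijr lpzya pvw tgkh dwts afg nkqjd lsq
Hunk 3: at line 6 remove [tgkh,dwts,afg] add [ytow,npnd] -> 11 lines: zwpib hhsx zaj qgo coijr lpzya pvw ytow npnd nkqjd lsq
Hunk 4: at line 6 remove [pvw,ytow,npnd] add [spr] -> 9 lines: zwpib hhsx zaj qgo coijr lpzya spr nkqjd lsq
Hunk 5: at line 3 remove [coijr,lpzya,spr] add [agrce,pgn,vex] -> 9 lines: zwpib hhsx zaj qgo agrce pgn vex nkqjd lsq
Hunk 6: at line 3 remove [agrce,pgn,vex] add [cyowd,dsd,sczi] -> 9 lines: zwpib hhsx zaj qgo cyowd dsd sczi nkqjd lsq
Hunk 7: at line 1 remove [zaj,qgo,cyowd] add [dgj,pnkk,ymqu] -> 9 lines: zwpib hhsx dgj pnkk ymqu dsd sczi nkqjd lsq
Final line count: 9

Answer: 9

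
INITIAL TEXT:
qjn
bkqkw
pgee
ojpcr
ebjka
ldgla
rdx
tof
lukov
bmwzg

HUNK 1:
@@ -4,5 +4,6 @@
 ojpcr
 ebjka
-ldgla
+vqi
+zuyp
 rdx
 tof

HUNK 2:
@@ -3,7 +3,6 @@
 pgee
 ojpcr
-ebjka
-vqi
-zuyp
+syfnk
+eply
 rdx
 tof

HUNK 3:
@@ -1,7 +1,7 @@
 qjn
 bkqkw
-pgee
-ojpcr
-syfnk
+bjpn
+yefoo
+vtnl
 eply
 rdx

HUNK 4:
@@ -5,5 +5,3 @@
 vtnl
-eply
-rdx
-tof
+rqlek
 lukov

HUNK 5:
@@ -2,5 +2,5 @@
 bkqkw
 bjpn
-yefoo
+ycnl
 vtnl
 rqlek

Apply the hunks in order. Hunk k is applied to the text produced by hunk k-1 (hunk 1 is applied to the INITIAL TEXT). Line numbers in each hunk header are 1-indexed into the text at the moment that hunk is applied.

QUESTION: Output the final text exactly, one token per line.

Answer: qjn
bkqkw
bjpn
ycnl
vtnl
rqlek
lukov
bmwzg

Derivation:
Hunk 1: at line 4 remove [ldgla] add [vqi,zuyp] -> 11 lines: qjn bkqkw pgee ojpcr ebjka vqi zuyp rdx tof lukov bmwzg
Hunk 2: at line 3 remove [ebjka,vqi,zuyp] add [syfnk,eply] -> 10 lines: qjn bkqkw pgee ojpcr syfnk eply rdx tof lukov bmwzg
Hunk 3: at line 1 remove [pgee,ojpcr,syfnk] add [bjpn,yefoo,vtnl] -> 10 lines: qjn bkqkw bjpn yefoo vtnl eply rdx tof lukov bmwzg
Hunk 4: at line 5 remove [eply,rdx,tof] add [rqlek] -> 8 lines: qjn bkqkw bjpn yefoo vtnl rqlek lukov bmwzg
Hunk 5: at line 2 remove [yefoo] add [ycnl] -> 8 lines: qjn bkqkw bjpn ycnl vtnl rqlek lukov bmwzg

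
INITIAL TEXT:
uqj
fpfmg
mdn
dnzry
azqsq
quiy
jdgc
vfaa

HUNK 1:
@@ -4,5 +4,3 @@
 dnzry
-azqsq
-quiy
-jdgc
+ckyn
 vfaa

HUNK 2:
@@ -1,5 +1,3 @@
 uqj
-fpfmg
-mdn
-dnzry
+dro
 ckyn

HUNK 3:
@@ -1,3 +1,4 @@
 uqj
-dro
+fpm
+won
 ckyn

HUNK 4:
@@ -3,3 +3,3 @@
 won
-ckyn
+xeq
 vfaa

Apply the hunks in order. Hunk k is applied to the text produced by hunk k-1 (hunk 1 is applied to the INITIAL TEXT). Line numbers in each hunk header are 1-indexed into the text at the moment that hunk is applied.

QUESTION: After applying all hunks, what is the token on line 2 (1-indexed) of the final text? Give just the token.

Hunk 1: at line 4 remove [azqsq,quiy,jdgc] add [ckyn] -> 6 lines: uqj fpfmg mdn dnzry ckyn vfaa
Hunk 2: at line 1 remove [fpfmg,mdn,dnzry] add [dro] -> 4 lines: uqj dro ckyn vfaa
Hunk 3: at line 1 remove [dro] add [fpm,won] -> 5 lines: uqj fpm won ckyn vfaa
Hunk 4: at line 3 remove [ckyn] add [xeq] -> 5 lines: uqj fpm won xeq vfaa
Final line 2: fpm

Answer: fpm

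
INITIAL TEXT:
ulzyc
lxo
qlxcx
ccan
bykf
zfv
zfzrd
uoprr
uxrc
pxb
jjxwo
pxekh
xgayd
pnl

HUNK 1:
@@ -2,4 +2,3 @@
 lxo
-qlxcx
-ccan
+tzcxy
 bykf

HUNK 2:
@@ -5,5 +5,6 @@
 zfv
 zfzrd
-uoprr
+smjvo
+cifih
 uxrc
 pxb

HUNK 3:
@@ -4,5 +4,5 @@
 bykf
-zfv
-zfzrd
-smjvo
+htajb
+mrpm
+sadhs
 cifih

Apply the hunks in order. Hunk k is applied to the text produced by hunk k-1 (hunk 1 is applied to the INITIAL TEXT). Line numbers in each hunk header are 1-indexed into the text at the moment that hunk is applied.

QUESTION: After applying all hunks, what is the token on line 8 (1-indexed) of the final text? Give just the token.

Hunk 1: at line 2 remove [qlxcx,ccan] add [tzcxy] -> 13 lines: ulzyc lxo tzcxy bykf zfv zfzrd uoprr uxrc pxb jjxwo pxekh xgayd pnl
Hunk 2: at line 5 remove [uoprr] add [smjvo,cifih] -> 14 lines: ulzyc lxo tzcxy bykf zfv zfzrd smjvo cifih uxrc pxb jjxwo pxekh xgayd pnl
Hunk 3: at line 4 remove [zfv,zfzrd,smjvo] add [htajb,mrpm,sadhs] -> 14 lines: ulzyc lxo tzcxy bykf htajb mrpm sadhs cifih uxrc pxb jjxwo pxekh xgayd pnl
Final line 8: cifih

Answer: cifih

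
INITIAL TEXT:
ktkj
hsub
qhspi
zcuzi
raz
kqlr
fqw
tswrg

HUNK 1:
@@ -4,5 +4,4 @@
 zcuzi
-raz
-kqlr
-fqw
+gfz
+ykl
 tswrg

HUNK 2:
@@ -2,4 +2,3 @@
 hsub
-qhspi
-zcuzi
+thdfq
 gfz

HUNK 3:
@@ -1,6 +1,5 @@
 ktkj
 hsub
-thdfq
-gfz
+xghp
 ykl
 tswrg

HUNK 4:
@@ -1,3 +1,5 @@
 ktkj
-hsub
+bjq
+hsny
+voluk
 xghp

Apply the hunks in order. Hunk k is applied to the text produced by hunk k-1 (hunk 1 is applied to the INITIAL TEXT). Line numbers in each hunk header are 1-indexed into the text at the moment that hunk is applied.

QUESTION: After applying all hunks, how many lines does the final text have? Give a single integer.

Answer: 7

Derivation:
Hunk 1: at line 4 remove [raz,kqlr,fqw] add [gfz,ykl] -> 7 lines: ktkj hsub qhspi zcuzi gfz ykl tswrg
Hunk 2: at line 2 remove [qhspi,zcuzi] add [thdfq] -> 6 lines: ktkj hsub thdfq gfz ykl tswrg
Hunk 3: at line 1 remove [thdfq,gfz] add [xghp] -> 5 lines: ktkj hsub xghp ykl tswrg
Hunk 4: at line 1 remove [hsub] add [bjq,hsny,voluk] -> 7 lines: ktkj bjq hsny voluk xghp ykl tswrg
Final line count: 7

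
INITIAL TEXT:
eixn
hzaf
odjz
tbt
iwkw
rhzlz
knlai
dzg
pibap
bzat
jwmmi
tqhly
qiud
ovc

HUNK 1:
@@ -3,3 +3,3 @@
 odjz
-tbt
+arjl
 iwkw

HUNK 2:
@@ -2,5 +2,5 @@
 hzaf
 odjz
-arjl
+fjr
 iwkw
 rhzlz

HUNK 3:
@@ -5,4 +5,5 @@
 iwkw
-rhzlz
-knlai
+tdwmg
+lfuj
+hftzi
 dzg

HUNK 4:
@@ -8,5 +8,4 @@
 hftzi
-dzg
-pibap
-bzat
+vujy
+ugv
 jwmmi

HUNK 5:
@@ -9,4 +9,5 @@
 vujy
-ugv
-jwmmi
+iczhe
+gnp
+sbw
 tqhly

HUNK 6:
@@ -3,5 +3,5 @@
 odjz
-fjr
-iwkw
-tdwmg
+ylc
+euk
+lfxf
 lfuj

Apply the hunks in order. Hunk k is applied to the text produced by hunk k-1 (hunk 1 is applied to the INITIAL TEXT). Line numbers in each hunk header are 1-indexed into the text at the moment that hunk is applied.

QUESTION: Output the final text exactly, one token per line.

Hunk 1: at line 3 remove [tbt] add [arjl] -> 14 lines: eixn hzaf odjz arjl iwkw rhzlz knlai dzg pibap bzat jwmmi tqhly qiud ovc
Hunk 2: at line 2 remove [arjl] add [fjr] -> 14 lines: eixn hzaf odjz fjr iwkw rhzlz knlai dzg pibap bzat jwmmi tqhly qiud ovc
Hunk 3: at line 5 remove [rhzlz,knlai] add [tdwmg,lfuj,hftzi] -> 15 lines: eixn hzaf odjz fjr iwkw tdwmg lfuj hftzi dzg pibap bzat jwmmi tqhly qiud ovc
Hunk 4: at line 8 remove [dzg,pibap,bzat] add [vujy,ugv] -> 14 lines: eixn hzaf odjz fjr iwkw tdwmg lfuj hftzi vujy ugv jwmmi tqhly qiud ovc
Hunk 5: at line 9 remove [ugv,jwmmi] add [iczhe,gnp,sbw] -> 15 lines: eixn hzaf odjz fjr iwkw tdwmg lfuj hftzi vujy iczhe gnp sbw tqhly qiud ovc
Hunk 6: at line 3 remove [fjr,iwkw,tdwmg] add [ylc,euk,lfxf] -> 15 lines: eixn hzaf odjz ylc euk lfxf lfuj hftzi vujy iczhe gnp sbw tqhly qiud ovc

Answer: eixn
hzaf
odjz
ylc
euk
lfxf
lfuj
hftzi
vujy
iczhe
gnp
sbw
tqhly
qiud
ovc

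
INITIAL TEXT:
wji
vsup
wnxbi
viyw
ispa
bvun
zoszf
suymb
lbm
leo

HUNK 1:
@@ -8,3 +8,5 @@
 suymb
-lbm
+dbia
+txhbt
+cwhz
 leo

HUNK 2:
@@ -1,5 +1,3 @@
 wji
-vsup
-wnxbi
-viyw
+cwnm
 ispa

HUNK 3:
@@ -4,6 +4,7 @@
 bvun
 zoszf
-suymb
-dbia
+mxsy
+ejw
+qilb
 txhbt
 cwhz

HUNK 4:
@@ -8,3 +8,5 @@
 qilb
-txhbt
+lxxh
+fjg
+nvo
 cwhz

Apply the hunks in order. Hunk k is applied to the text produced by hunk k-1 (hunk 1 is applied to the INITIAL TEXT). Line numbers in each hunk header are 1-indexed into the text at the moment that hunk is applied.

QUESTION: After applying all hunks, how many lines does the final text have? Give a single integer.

Answer: 13

Derivation:
Hunk 1: at line 8 remove [lbm] add [dbia,txhbt,cwhz] -> 12 lines: wji vsup wnxbi viyw ispa bvun zoszf suymb dbia txhbt cwhz leo
Hunk 2: at line 1 remove [vsup,wnxbi,viyw] add [cwnm] -> 10 lines: wji cwnm ispa bvun zoszf suymb dbia txhbt cwhz leo
Hunk 3: at line 4 remove [suymb,dbia] add [mxsy,ejw,qilb] -> 11 lines: wji cwnm ispa bvun zoszf mxsy ejw qilb txhbt cwhz leo
Hunk 4: at line 8 remove [txhbt] add [lxxh,fjg,nvo] -> 13 lines: wji cwnm ispa bvun zoszf mxsy ejw qilb lxxh fjg nvo cwhz leo
Final line count: 13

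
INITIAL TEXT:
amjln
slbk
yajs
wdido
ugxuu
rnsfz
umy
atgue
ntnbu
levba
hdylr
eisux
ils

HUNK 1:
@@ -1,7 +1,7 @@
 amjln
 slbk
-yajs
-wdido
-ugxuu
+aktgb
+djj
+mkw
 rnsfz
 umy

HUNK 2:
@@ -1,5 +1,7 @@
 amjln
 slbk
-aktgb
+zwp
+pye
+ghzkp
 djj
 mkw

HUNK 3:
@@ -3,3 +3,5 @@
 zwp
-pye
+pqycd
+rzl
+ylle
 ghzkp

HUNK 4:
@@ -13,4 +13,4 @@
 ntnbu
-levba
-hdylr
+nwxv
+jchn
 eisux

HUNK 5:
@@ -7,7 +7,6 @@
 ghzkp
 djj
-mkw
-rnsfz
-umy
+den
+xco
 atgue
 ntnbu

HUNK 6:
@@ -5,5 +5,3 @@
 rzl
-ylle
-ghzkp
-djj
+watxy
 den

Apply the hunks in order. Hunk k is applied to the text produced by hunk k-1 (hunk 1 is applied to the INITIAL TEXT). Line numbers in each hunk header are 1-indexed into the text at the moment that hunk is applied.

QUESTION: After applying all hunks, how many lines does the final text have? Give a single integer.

Answer: 14

Derivation:
Hunk 1: at line 1 remove [yajs,wdido,ugxuu] add [aktgb,djj,mkw] -> 13 lines: amjln slbk aktgb djj mkw rnsfz umy atgue ntnbu levba hdylr eisux ils
Hunk 2: at line 1 remove [aktgb] add [zwp,pye,ghzkp] -> 15 lines: amjln slbk zwp pye ghzkp djj mkw rnsfz umy atgue ntnbu levba hdylr eisux ils
Hunk 3: at line 3 remove [pye] add [pqycd,rzl,ylle] -> 17 lines: amjln slbk zwp pqycd rzl ylle ghzkp djj mkw rnsfz umy atgue ntnbu levba hdylr eisux ils
Hunk 4: at line 13 remove [levba,hdylr] add [nwxv,jchn] -> 17 lines: amjln slbk zwp pqycd rzl ylle ghzkp djj mkw rnsfz umy atgue ntnbu nwxv jchn eisux ils
Hunk 5: at line 7 remove [mkw,rnsfz,umy] add [den,xco] -> 16 lines: amjln slbk zwp pqycd rzl ylle ghzkp djj den xco atgue ntnbu nwxv jchn eisux ils
Hunk 6: at line 5 remove [ylle,ghzkp,djj] add [watxy] -> 14 lines: amjln slbk zwp pqycd rzl watxy den xco atgue ntnbu nwxv jchn eisux ils
Final line count: 14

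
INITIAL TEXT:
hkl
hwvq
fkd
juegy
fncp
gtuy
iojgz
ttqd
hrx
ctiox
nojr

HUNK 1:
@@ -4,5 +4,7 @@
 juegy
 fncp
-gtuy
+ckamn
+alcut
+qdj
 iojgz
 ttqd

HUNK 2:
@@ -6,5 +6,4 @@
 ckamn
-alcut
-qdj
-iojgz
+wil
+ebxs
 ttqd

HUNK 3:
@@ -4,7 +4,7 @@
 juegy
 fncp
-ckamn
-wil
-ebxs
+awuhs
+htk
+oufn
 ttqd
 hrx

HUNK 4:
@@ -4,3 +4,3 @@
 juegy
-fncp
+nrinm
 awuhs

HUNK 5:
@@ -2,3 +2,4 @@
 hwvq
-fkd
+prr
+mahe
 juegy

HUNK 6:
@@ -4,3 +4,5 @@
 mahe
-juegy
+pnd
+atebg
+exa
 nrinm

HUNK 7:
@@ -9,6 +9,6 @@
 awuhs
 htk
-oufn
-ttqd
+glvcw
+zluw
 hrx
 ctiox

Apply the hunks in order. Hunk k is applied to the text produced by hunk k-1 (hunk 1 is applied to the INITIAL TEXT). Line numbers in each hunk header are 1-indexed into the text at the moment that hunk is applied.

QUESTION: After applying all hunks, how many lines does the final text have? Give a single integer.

Hunk 1: at line 4 remove [gtuy] add [ckamn,alcut,qdj] -> 13 lines: hkl hwvq fkd juegy fncp ckamn alcut qdj iojgz ttqd hrx ctiox nojr
Hunk 2: at line 6 remove [alcut,qdj,iojgz] add [wil,ebxs] -> 12 lines: hkl hwvq fkd juegy fncp ckamn wil ebxs ttqd hrx ctiox nojr
Hunk 3: at line 4 remove [ckamn,wil,ebxs] add [awuhs,htk,oufn] -> 12 lines: hkl hwvq fkd juegy fncp awuhs htk oufn ttqd hrx ctiox nojr
Hunk 4: at line 4 remove [fncp] add [nrinm] -> 12 lines: hkl hwvq fkd juegy nrinm awuhs htk oufn ttqd hrx ctiox nojr
Hunk 5: at line 2 remove [fkd] add [prr,mahe] -> 13 lines: hkl hwvq prr mahe juegy nrinm awuhs htk oufn ttqd hrx ctiox nojr
Hunk 6: at line 4 remove [juegy] add [pnd,atebg,exa] -> 15 lines: hkl hwvq prr mahe pnd atebg exa nrinm awuhs htk oufn ttqd hrx ctiox nojr
Hunk 7: at line 9 remove [oufn,ttqd] add [glvcw,zluw] -> 15 lines: hkl hwvq prr mahe pnd atebg exa nrinm awuhs htk glvcw zluw hrx ctiox nojr
Final line count: 15

Answer: 15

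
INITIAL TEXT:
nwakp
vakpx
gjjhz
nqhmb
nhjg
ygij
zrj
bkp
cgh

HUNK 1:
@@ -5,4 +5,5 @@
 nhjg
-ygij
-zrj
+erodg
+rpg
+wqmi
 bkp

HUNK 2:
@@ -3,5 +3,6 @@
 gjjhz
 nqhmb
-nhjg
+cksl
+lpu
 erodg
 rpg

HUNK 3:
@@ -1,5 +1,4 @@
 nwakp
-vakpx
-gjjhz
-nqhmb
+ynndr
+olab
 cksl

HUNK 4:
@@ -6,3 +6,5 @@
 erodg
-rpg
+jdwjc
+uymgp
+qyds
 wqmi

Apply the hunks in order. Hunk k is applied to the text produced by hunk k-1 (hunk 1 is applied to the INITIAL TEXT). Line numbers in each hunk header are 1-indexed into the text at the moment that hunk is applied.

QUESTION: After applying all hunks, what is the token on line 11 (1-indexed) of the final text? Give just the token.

Hunk 1: at line 5 remove [ygij,zrj] add [erodg,rpg,wqmi] -> 10 lines: nwakp vakpx gjjhz nqhmb nhjg erodg rpg wqmi bkp cgh
Hunk 2: at line 3 remove [nhjg] add [cksl,lpu] -> 11 lines: nwakp vakpx gjjhz nqhmb cksl lpu erodg rpg wqmi bkp cgh
Hunk 3: at line 1 remove [vakpx,gjjhz,nqhmb] add [ynndr,olab] -> 10 lines: nwakp ynndr olab cksl lpu erodg rpg wqmi bkp cgh
Hunk 4: at line 6 remove [rpg] add [jdwjc,uymgp,qyds] -> 12 lines: nwakp ynndr olab cksl lpu erodg jdwjc uymgp qyds wqmi bkp cgh
Final line 11: bkp

Answer: bkp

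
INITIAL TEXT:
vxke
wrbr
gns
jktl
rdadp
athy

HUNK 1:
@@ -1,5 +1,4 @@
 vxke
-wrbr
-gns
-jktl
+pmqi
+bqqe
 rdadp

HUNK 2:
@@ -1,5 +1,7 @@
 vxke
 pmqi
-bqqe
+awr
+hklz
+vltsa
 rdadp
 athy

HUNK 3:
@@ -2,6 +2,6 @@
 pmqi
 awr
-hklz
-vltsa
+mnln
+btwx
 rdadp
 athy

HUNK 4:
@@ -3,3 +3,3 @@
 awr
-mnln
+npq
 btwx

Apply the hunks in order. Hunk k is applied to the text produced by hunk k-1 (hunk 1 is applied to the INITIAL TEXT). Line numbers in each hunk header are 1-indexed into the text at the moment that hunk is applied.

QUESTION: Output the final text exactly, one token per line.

Hunk 1: at line 1 remove [wrbr,gns,jktl] add [pmqi,bqqe] -> 5 lines: vxke pmqi bqqe rdadp athy
Hunk 2: at line 1 remove [bqqe] add [awr,hklz,vltsa] -> 7 lines: vxke pmqi awr hklz vltsa rdadp athy
Hunk 3: at line 2 remove [hklz,vltsa] add [mnln,btwx] -> 7 lines: vxke pmqi awr mnln btwx rdadp athy
Hunk 4: at line 3 remove [mnln] add [npq] -> 7 lines: vxke pmqi awr npq btwx rdadp athy

Answer: vxke
pmqi
awr
npq
btwx
rdadp
athy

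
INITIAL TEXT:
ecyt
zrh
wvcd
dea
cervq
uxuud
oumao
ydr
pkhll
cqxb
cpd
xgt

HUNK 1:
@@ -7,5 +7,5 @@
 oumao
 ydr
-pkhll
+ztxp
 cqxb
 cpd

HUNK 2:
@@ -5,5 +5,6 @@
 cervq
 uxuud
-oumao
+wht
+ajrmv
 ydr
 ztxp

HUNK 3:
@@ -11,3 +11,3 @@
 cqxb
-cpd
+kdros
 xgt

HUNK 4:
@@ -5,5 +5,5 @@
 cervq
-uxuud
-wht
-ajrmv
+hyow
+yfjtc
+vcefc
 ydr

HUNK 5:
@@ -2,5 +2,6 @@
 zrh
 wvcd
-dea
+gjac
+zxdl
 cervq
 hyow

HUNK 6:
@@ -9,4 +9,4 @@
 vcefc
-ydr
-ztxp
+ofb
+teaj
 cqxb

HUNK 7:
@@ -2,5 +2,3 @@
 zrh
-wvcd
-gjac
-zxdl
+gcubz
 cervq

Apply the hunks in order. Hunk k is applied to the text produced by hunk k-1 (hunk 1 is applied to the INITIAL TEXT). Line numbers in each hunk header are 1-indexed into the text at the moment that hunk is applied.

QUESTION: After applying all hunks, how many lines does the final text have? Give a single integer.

Answer: 12

Derivation:
Hunk 1: at line 7 remove [pkhll] add [ztxp] -> 12 lines: ecyt zrh wvcd dea cervq uxuud oumao ydr ztxp cqxb cpd xgt
Hunk 2: at line 5 remove [oumao] add [wht,ajrmv] -> 13 lines: ecyt zrh wvcd dea cervq uxuud wht ajrmv ydr ztxp cqxb cpd xgt
Hunk 3: at line 11 remove [cpd] add [kdros] -> 13 lines: ecyt zrh wvcd dea cervq uxuud wht ajrmv ydr ztxp cqxb kdros xgt
Hunk 4: at line 5 remove [uxuud,wht,ajrmv] add [hyow,yfjtc,vcefc] -> 13 lines: ecyt zrh wvcd dea cervq hyow yfjtc vcefc ydr ztxp cqxb kdros xgt
Hunk 5: at line 2 remove [dea] add [gjac,zxdl] -> 14 lines: ecyt zrh wvcd gjac zxdl cervq hyow yfjtc vcefc ydr ztxp cqxb kdros xgt
Hunk 6: at line 9 remove [ydr,ztxp] add [ofb,teaj] -> 14 lines: ecyt zrh wvcd gjac zxdl cervq hyow yfjtc vcefc ofb teaj cqxb kdros xgt
Hunk 7: at line 2 remove [wvcd,gjac,zxdl] add [gcubz] -> 12 lines: ecyt zrh gcubz cervq hyow yfjtc vcefc ofb teaj cqxb kdros xgt
Final line count: 12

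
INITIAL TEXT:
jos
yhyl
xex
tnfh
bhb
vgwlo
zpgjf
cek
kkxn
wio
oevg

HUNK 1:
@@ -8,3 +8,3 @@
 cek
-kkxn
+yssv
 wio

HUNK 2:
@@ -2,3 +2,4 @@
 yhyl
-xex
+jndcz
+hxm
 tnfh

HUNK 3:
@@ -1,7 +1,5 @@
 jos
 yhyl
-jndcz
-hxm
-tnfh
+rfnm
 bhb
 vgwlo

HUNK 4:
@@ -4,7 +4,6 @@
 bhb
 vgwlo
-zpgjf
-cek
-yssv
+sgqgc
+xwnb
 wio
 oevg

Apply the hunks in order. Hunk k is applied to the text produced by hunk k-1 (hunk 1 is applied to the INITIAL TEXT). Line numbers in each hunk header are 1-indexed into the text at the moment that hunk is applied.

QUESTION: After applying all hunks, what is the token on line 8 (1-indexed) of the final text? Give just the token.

Answer: wio

Derivation:
Hunk 1: at line 8 remove [kkxn] add [yssv] -> 11 lines: jos yhyl xex tnfh bhb vgwlo zpgjf cek yssv wio oevg
Hunk 2: at line 2 remove [xex] add [jndcz,hxm] -> 12 lines: jos yhyl jndcz hxm tnfh bhb vgwlo zpgjf cek yssv wio oevg
Hunk 3: at line 1 remove [jndcz,hxm,tnfh] add [rfnm] -> 10 lines: jos yhyl rfnm bhb vgwlo zpgjf cek yssv wio oevg
Hunk 4: at line 4 remove [zpgjf,cek,yssv] add [sgqgc,xwnb] -> 9 lines: jos yhyl rfnm bhb vgwlo sgqgc xwnb wio oevg
Final line 8: wio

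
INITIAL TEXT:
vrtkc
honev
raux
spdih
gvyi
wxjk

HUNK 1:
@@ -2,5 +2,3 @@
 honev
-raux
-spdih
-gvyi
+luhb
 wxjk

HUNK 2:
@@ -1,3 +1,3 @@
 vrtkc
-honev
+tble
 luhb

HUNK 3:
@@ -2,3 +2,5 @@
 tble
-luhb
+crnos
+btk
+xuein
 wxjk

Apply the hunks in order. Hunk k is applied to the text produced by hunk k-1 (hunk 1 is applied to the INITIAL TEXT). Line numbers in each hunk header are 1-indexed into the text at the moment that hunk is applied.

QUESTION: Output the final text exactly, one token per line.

Hunk 1: at line 2 remove [raux,spdih,gvyi] add [luhb] -> 4 lines: vrtkc honev luhb wxjk
Hunk 2: at line 1 remove [honev] add [tble] -> 4 lines: vrtkc tble luhb wxjk
Hunk 3: at line 2 remove [luhb] add [crnos,btk,xuein] -> 6 lines: vrtkc tble crnos btk xuein wxjk

Answer: vrtkc
tble
crnos
btk
xuein
wxjk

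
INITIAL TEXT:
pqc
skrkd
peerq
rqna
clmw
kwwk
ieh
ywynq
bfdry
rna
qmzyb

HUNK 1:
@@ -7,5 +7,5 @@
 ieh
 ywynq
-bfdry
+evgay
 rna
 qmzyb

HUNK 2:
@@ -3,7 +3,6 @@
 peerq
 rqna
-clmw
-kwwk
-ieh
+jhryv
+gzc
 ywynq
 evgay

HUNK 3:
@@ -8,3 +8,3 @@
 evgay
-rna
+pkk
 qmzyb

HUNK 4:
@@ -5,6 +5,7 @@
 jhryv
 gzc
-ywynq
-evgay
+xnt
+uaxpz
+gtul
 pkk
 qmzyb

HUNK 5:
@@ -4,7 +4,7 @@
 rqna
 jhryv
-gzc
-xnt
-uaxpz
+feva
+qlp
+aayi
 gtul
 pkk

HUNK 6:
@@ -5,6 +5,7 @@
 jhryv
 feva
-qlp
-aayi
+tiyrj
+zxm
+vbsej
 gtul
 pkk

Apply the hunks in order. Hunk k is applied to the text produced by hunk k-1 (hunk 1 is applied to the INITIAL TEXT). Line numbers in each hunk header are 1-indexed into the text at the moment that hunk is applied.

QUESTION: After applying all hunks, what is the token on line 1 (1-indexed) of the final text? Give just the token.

Answer: pqc

Derivation:
Hunk 1: at line 7 remove [bfdry] add [evgay] -> 11 lines: pqc skrkd peerq rqna clmw kwwk ieh ywynq evgay rna qmzyb
Hunk 2: at line 3 remove [clmw,kwwk,ieh] add [jhryv,gzc] -> 10 lines: pqc skrkd peerq rqna jhryv gzc ywynq evgay rna qmzyb
Hunk 3: at line 8 remove [rna] add [pkk] -> 10 lines: pqc skrkd peerq rqna jhryv gzc ywynq evgay pkk qmzyb
Hunk 4: at line 5 remove [ywynq,evgay] add [xnt,uaxpz,gtul] -> 11 lines: pqc skrkd peerq rqna jhryv gzc xnt uaxpz gtul pkk qmzyb
Hunk 5: at line 4 remove [gzc,xnt,uaxpz] add [feva,qlp,aayi] -> 11 lines: pqc skrkd peerq rqna jhryv feva qlp aayi gtul pkk qmzyb
Hunk 6: at line 5 remove [qlp,aayi] add [tiyrj,zxm,vbsej] -> 12 lines: pqc skrkd peerq rqna jhryv feva tiyrj zxm vbsej gtul pkk qmzyb
Final line 1: pqc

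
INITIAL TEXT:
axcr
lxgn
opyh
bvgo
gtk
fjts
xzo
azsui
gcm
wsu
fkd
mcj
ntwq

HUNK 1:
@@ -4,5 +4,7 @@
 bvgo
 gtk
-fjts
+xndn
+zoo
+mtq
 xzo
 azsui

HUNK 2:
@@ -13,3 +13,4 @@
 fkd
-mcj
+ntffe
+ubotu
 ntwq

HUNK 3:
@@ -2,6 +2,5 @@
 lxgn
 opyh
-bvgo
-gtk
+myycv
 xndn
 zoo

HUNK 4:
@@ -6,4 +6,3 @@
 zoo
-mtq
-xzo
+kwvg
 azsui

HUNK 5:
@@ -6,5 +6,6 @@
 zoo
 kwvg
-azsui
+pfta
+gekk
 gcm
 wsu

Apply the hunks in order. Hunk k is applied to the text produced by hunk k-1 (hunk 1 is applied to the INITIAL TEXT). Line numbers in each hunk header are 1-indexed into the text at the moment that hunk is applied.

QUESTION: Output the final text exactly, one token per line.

Hunk 1: at line 4 remove [fjts] add [xndn,zoo,mtq] -> 15 lines: axcr lxgn opyh bvgo gtk xndn zoo mtq xzo azsui gcm wsu fkd mcj ntwq
Hunk 2: at line 13 remove [mcj] add [ntffe,ubotu] -> 16 lines: axcr lxgn opyh bvgo gtk xndn zoo mtq xzo azsui gcm wsu fkd ntffe ubotu ntwq
Hunk 3: at line 2 remove [bvgo,gtk] add [myycv] -> 15 lines: axcr lxgn opyh myycv xndn zoo mtq xzo azsui gcm wsu fkd ntffe ubotu ntwq
Hunk 4: at line 6 remove [mtq,xzo] add [kwvg] -> 14 lines: axcr lxgn opyh myycv xndn zoo kwvg azsui gcm wsu fkd ntffe ubotu ntwq
Hunk 5: at line 6 remove [azsui] add [pfta,gekk] -> 15 lines: axcr lxgn opyh myycv xndn zoo kwvg pfta gekk gcm wsu fkd ntffe ubotu ntwq

Answer: axcr
lxgn
opyh
myycv
xndn
zoo
kwvg
pfta
gekk
gcm
wsu
fkd
ntffe
ubotu
ntwq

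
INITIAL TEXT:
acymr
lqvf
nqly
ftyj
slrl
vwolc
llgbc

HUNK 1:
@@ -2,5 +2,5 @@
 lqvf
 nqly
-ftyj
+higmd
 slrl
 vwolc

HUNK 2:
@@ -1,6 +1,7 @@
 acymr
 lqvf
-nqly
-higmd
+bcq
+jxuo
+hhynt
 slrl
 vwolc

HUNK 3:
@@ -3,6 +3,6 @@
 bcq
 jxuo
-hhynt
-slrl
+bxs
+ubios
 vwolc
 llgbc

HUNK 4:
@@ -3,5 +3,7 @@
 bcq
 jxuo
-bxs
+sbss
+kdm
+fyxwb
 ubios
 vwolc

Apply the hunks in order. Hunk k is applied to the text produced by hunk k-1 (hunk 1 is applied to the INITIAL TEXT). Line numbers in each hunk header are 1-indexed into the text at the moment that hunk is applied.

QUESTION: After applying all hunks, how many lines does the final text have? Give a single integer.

Answer: 10

Derivation:
Hunk 1: at line 2 remove [ftyj] add [higmd] -> 7 lines: acymr lqvf nqly higmd slrl vwolc llgbc
Hunk 2: at line 1 remove [nqly,higmd] add [bcq,jxuo,hhynt] -> 8 lines: acymr lqvf bcq jxuo hhynt slrl vwolc llgbc
Hunk 3: at line 3 remove [hhynt,slrl] add [bxs,ubios] -> 8 lines: acymr lqvf bcq jxuo bxs ubios vwolc llgbc
Hunk 4: at line 3 remove [bxs] add [sbss,kdm,fyxwb] -> 10 lines: acymr lqvf bcq jxuo sbss kdm fyxwb ubios vwolc llgbc
Final line count: 10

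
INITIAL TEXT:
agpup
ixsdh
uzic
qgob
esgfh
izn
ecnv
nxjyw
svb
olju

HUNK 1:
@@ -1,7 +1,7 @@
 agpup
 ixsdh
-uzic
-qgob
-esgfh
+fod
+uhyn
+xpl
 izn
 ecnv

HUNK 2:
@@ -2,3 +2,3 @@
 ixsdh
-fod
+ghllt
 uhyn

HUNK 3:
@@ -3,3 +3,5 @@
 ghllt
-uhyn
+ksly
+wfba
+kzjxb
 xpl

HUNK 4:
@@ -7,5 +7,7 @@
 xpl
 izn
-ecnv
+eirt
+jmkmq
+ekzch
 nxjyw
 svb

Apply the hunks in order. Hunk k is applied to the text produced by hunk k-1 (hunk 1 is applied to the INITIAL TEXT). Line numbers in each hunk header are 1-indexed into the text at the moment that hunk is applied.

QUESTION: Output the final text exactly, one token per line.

Answer: agpup
ixsdh
ghllt
ksly
wfba
kzjxb
xpl
izn
eirt
jmkmq
ekzch
nxjyw
svb
olju

Derivation:
Hunk 1: at line 1 remove [uzic,qgob,esgfh] add [fod,uhyn,xpl] -> 10 lines: agpup ixsdh fod uhyn xpl izn ecnv nxjyw svb olju
Hunk 2: at line 2 remove [fod] add [ghllt] -> 10 lines: agpup ixsdh ghllt uhyn xpl izn ecnv nxjyw svb olju
Hunk 3: at line 3 remove [uhyn] add [ksly,wfba,kzjxb] -> 12 lines: agpup ixsdh ghllt ksly wfba kzjxb xpl izn ecnv nxjyw svb olju
Hunk 4: at line 7 remove [ecnv] add [eirt,jmkmq,ekzch] -> 14 lines: agpup ixsdh ghllt ksly wfba kzjxb xpl izn eirt jmkmq ekzch nxjyw svb olju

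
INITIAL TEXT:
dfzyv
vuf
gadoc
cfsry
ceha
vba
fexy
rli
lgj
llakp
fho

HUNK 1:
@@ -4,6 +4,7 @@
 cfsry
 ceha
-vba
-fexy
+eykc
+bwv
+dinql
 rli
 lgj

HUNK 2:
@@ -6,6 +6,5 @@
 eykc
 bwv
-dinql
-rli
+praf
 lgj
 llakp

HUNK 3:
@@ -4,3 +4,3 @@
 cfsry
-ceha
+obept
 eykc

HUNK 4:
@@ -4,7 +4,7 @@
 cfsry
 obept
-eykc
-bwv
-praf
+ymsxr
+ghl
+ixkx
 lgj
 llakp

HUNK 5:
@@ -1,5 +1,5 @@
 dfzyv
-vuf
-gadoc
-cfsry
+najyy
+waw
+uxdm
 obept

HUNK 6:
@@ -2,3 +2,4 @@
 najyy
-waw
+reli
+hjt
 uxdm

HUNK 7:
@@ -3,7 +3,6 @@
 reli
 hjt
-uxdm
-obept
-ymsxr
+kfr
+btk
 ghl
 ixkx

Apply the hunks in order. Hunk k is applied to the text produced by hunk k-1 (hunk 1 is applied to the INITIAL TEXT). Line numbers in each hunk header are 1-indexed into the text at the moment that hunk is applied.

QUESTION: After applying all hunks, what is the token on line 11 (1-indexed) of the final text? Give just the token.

Hunk 1: at line 4 remove [vba,fexy] add [eykc,bwv,dinql] -> 12 lines: dfzyv vuf gadoc cfsry ceha eykc bwv dinql rli lgj llakp fho
Hunk 2: at line 6 remove [dinql,rli] add [praf] -> 11 lines: dfzyv vuf gadoc cfsry ceha eykc bwv praf lgj llakp fho
Hunk 3: at line 4 remove [ceha] add [obept] -> 11 lines: dfzyv vuf gadoc cfsry obept eykc bwv praf lgj llakp fho
Hunk 4: at line 4 remove [eykc,bwv,praf] add [ymsxr,ghl,ixkx] -> 11 lines: dfzyv vuf gadoc cfsry obept ymsxr ghl ixkx lgj llakp fho
Hunk 5: at line 1 remove [vuf,gadoc,cfsry] add [najyy,waw,uxdm] -> 11 lines: dfzyv najyy waw uxdm obept ymsxr ghl ixkx lgj llakp fho
Hunk 6: at line 2 remove [waw] add [reli,hjt] -> 12 lines: dfzyv najyy reli hjt uxdm obept ymsxr ghl ixkx lgj llakp fho
Hunk 7: at line 3 remove [uxdm,obept,ymsxr] add [kfr,btk] -> 11 lines: dfzyv najyy reli hjt kfr btk ghl ixkx lgj llakp fho
Final line 11: fho

Answer: fho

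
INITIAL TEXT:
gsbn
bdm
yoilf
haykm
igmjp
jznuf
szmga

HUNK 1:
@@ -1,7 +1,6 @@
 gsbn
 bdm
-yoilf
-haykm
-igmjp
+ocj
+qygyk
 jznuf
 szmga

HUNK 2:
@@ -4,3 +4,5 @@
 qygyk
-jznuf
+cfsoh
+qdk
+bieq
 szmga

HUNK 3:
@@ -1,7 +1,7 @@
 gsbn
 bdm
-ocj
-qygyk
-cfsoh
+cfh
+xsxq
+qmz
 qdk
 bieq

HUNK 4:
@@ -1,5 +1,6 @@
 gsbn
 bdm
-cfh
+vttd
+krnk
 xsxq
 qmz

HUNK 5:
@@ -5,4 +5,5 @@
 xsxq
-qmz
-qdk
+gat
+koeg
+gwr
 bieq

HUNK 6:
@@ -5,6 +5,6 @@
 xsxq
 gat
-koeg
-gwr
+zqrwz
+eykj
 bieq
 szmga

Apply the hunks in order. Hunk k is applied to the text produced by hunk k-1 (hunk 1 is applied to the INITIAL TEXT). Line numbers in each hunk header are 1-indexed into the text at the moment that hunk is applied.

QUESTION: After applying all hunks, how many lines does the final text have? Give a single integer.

Hunk 1: at line 1 remove [yoilf,haykm,igmjp] add [ocj,qygyk] -> 6 lines: gsbn bdm ocj qygyk jznuf szmga
Hunk 2: at line 4 remove [jznuf] add [cfsoh,qdk,bieq] -> 8 lines: gsbn bdm ocj qygyk cfsoh qdk bieq szmga
Hunk 3: at line 1 remove [ocj,qygyk,cfsoh] add [cfh,xsxq,qmz] -> 8 lines: gsbn bdm cfh xsxq qmz qdk bieq szmga
Hunk 4: at line 1 remove [cfh] add [vttd,krnk] -> 9 lines: gsbn bdm vttd krnk xsxq qmz qdk bieq szmga
Hunk 5: at line 5 remove [qmz,qdk] add [gat,koeg,gwr] -> 10 lines: gsbn bdm vttd krnk xsxq gat koeg gwr bieq szmga
Hunk 6: at line 5 remove [koeg,gwr] add [zqrwz,eykj] -> 10 lines: gsbn bdm vttd krnk xsxq gat zqrwz eykj bieq szmga
Final line count: 10

Answer: 10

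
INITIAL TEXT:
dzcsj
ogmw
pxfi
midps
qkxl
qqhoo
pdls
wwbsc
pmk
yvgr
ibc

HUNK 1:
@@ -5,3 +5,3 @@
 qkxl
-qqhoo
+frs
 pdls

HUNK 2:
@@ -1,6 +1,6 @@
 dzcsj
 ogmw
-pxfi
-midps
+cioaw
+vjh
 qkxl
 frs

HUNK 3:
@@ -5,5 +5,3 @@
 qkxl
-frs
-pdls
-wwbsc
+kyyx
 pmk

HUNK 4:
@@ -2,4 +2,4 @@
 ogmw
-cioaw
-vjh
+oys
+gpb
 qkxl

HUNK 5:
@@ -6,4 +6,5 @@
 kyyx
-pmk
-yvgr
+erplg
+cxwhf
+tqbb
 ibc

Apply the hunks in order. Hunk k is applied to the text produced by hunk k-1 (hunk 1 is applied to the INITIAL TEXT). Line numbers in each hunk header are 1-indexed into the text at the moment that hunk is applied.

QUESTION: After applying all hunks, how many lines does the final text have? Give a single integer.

Answer: 10

Derivation:
Hunk 1: at line 5 remove [qqhoo] add [frs] -> 11 lines: dzcsj ogmw pxfi midps qkxl frs pdls wwbsc pmk yvgr ibc
Hunk 2: at line 1 remove [pxfi,midps] add [cioaw,vjh] -> 11 lines: dzcsj ogmw cioaw vjh qkxl frs pdls wwbsc pmk yvgr ibc
Hunk 3: at line 5 remove [frs,pdls,wwbsc] add [kyyx] -> 9 lines: dzcsj ogmw cioaw vjh qkxl kyyx pmk yvgr ibc
Hunk 4: at line 2 remove [cioaw,vjh] add [oys,gpb] -> 9 lines: dzcsj ogmw oys gpb qkxl kyyx pmk yvgr ibc
Hunk 5: at line 6 remove [pmk,yvgr] add [erplg,cxwhf,tqbb] -> 10 lines: dzcsj ogmw oys gpb qkxl kyyx erplg cxwhf tqbb ibc
Final line count: 10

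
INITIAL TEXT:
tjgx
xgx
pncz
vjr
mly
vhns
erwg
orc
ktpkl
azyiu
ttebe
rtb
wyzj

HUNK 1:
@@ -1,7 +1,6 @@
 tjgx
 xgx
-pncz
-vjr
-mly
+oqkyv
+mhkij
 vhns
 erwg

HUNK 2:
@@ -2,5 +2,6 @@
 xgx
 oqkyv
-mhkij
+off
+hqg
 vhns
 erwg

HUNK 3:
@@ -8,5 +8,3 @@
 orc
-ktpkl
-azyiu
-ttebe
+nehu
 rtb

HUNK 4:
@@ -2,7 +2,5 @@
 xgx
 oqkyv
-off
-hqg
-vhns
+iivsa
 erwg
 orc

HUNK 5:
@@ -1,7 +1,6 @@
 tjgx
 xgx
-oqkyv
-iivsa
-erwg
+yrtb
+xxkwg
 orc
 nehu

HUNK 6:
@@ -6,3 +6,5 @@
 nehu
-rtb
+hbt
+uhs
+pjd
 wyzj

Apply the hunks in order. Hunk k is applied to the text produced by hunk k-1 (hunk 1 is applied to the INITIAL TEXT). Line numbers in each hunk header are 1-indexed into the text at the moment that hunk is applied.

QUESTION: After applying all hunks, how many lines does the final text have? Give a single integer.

Hunk 1: at line 1 remove [pncz,vjr,mly] add [oqkyv,mhkij] -> 12 lines: tjgx xgx oqkyv mhkij vhns erwg orc ktpkl azyiu ttebe rtb wyzj
Hunk 2: at line 2 remove [mhkij] add [off,hqg] -> 13 lines: tjgx xgx oqkyv off hqg vhns erwg orc ktpkl azyiu ttebe rtb wyzj
Hunk 3: at line 8 remove [ktpkl,azyiu,ttebe] add [nehu] -> 11 lines: tjgx xgx oqkyv off hqg vhns erwg orc nehu rtb wyzj
Hunk 4: at line 2 remove [off,hqg,vhns] add [iivsa] -> 9 lines: tjgx xgx oqkyv iivsa erwg orc nehu rtb wyzj
Hunk 5: at line 1 remove [oqkyv,iivsa,erwg] add [yrtb,xxkwg] -> 8 lines: tjgx xgx yrtb xxkwg orc nehu rtb wyzj
Hunk 6: at line 6 remove [rtb] add [hbt,uhs,pjd] -> 10 lines: tjgx xgx yrtb xxkwg orc nehu hbt uhs pjd wyzj
Final line count: 10

Answer: 10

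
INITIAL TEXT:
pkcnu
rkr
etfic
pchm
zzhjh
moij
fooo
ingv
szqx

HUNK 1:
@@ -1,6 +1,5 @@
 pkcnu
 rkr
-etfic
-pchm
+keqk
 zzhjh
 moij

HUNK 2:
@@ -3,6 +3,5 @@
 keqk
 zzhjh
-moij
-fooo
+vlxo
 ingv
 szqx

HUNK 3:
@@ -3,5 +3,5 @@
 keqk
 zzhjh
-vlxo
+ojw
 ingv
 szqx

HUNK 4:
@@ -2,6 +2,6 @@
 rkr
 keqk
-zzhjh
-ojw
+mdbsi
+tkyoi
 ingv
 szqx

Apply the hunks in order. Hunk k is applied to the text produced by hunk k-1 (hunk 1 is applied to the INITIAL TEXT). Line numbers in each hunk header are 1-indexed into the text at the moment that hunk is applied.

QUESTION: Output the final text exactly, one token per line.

Answer: pkcnu
rkr
keqk
mdbsi
tkyoi
ingv
szqx

Derivation:
Hunk 1: at line 1 remove [etfic,pchm] add [keqk] -> 8 lines: pkcnu rkr keqk zzhjh moij fooo ingv szqx
Hunk 2: at line 3 remove [moij,fooo] add [vlxo] -> 7 lines: pkcnu rkr keqk zzhjh vlxo ingv szqx
Hunk 3: at line 3 remove [vlxo] add [ojw] -> 7 lines: pkcnu rkr keqk zzhjh ojw ingv szqx
Hunk 4: at line 2 remove [zzhjh,ojw] add [mdbsi,tkyoi] -> 7 lines: pkcnu rkr keqk mdbsi tkyoi ingv szqx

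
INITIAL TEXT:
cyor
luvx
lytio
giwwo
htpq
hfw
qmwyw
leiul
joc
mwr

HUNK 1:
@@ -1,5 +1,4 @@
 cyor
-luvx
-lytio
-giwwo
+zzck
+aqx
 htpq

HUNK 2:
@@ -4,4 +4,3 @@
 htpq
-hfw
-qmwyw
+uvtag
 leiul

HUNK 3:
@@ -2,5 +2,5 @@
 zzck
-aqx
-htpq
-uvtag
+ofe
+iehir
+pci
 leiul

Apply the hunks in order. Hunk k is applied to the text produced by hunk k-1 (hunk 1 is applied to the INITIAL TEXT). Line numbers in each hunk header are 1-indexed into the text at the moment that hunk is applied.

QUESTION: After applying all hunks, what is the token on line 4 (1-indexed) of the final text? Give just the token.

Answer: iehir

Derivation:
Hunk 1: at line 1 remove [luvx,lytio,giwwo] add [zzck,aqx] -> 9 lines: cyor zzck aqx htpq hfw qmwyw leiul joc mwr
Hunk 2: at line 4 remove [hfw,qmwyw] add [uvtag] -> 8 lines: cyor zzck aqx htpq uvtag leiul joc mwr
Hunk 3: at line 2 remove [aqx,htpq,uvtag] add [ofe,iehir,pci] -> 8 lines: cyor zzck ofe iehir pci leiul joc mwr
Final line 4: iehir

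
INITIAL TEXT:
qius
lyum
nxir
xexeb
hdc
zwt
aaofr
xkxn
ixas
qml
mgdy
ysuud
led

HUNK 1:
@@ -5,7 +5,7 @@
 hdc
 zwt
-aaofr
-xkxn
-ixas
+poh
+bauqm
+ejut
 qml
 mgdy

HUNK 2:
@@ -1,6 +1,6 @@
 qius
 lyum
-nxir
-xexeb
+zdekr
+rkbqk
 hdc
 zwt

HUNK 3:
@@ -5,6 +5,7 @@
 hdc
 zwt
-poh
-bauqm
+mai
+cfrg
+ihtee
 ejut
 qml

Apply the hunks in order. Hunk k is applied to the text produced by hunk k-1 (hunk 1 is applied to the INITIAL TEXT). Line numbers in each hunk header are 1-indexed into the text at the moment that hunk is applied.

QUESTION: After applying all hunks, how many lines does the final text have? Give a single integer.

Answer: 14

Derivation:
Hunk 1: at line 5 remove [aaofr,xkxn,ixas] add [poh,bauqm,ejut] -> 13 lines: qius lyum nxir xexeb hdc zwt poh bauqm ejut qml mgdy ysuud led
Hunk 2: at line 1 remove [nxir,xexeb] add [zdekr,rkbqk] -> 13 lines: qius lyum zdekr rkbqk hdc zwt poh bauqm ejut qml mgdy ysuud led
Hunk 3: at line 5 remove [poh,bauqm] add [mai,cfrg,ihtee] -> 14 lines: qius lyum zdekr rkbqk hdc zwt mai cfrg ihtee ejut qml mgdy ysuud led
Final line count: 14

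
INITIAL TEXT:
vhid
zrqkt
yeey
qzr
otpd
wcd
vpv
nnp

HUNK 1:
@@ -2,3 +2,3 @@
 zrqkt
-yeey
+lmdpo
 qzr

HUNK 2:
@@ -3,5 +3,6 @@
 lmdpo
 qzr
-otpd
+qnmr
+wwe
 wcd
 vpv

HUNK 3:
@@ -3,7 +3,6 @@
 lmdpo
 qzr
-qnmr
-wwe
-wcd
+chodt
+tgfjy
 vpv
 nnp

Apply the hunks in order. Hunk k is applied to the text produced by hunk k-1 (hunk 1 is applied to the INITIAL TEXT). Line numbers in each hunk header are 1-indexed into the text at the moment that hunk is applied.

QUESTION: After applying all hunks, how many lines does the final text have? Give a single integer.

Answer: 8

Derivation:
Hunk 1: at line 2 remove [yeey] add [lmdpo] -> 8 lines: vhid zrqkt lmdpo qzr otpd wcd vpv nnp
Hunk 2: at line 3 remove [otpd] add [qnmr,wwe] -> 9 lines: vhid zrqkt lmdpo qzr qnmr wwe wcd vpv nnp
Hunk 3: at line 3 remove [qnmr,wwe,wcd] add [chodt,tgfjy] -> 8 lines: vhid zrqkt lmdpo qzr chodt tgfjy vpv nnp
Final line count: 8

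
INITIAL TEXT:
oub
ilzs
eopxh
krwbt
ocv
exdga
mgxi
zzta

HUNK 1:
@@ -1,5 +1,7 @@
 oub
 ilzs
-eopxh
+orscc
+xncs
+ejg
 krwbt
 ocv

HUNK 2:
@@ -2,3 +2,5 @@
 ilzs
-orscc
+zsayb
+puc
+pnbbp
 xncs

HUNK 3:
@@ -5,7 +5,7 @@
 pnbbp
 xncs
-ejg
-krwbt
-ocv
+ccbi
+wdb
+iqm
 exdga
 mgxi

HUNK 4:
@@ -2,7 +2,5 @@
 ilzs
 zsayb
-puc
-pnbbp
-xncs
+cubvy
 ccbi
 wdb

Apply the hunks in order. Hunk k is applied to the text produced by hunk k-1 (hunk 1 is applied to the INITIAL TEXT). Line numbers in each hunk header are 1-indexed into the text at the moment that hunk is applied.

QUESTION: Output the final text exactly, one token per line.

Answer: oub
ilzs
zsayb
cubvy
ccbi
wdb
iqm
exdga
mgxi
zzta

Derivation:
Hunk 1: at line 1 remove [eopxh] add [orscc,xncs,ejg] -> 10 lines: oub ilzs orscc xncs ejg krwbt ocv exdga mgxi zzta
Hunk 2: at line 2 remove [orscc] add [zsayb,puc,pnbbp] -> 12 lines: oub ilzs zsayb puc pnbbp xncs ejg krwbt ocv exdga mgxi zzta
Hunk 3: at line 5 remove [ejg,krwbt,ocv] add [ccbi,wdb,iqm] -> 12 lines: oub ilzs zsayb puc pnbbp xncs ccbi wdb iqm exdga mgxi zzta
Hunk 4: at line 2 remove [puc,pnbbp,xncs] add [cubvy] -> 10 lines: oub ilzs zsayb cubvy ccbi wdb iqm exdga mgxi zzta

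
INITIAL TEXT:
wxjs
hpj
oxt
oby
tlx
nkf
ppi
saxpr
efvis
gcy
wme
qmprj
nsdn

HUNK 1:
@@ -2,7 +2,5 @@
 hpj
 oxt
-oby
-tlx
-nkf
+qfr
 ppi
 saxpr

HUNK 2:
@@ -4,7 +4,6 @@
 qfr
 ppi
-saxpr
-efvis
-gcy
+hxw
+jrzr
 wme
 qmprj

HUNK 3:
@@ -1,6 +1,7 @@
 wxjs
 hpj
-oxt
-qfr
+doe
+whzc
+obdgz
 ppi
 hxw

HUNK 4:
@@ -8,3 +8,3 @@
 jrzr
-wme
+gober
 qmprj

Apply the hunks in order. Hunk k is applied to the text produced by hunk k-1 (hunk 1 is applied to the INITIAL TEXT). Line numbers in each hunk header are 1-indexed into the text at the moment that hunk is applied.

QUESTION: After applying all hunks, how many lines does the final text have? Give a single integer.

Answer: 11

Derivation:
Hunk 1: at line 2 remove [oby,tlx,nkf] add [qfr] -> 11 lines: wxjs hpj oxt qfr ppi saxpr efvis gcy wme qmprj nsdn
Hunk 2: at line 4 remove [saxpr,efvis,gcy] add [hxw,jrzr] -> 10 lines: wxjs hpj oxt qfr ppi hxw jrzr wme qmprj nsdn
Hunk 3: at line 1 remove [oxt,qfr] add [doe,whzc,obdgz] -> 11 lines: wxjs hpj doe whzc obdgz ppi hxw jrzr wme qmprj nsdn
Hunk 4: at line 8 remove [wme] add [gober] -> 11 lines: wxjs hpj doe whzc obdgz ppi hxw jrzr gober qmprj nsdn
Final line count: 11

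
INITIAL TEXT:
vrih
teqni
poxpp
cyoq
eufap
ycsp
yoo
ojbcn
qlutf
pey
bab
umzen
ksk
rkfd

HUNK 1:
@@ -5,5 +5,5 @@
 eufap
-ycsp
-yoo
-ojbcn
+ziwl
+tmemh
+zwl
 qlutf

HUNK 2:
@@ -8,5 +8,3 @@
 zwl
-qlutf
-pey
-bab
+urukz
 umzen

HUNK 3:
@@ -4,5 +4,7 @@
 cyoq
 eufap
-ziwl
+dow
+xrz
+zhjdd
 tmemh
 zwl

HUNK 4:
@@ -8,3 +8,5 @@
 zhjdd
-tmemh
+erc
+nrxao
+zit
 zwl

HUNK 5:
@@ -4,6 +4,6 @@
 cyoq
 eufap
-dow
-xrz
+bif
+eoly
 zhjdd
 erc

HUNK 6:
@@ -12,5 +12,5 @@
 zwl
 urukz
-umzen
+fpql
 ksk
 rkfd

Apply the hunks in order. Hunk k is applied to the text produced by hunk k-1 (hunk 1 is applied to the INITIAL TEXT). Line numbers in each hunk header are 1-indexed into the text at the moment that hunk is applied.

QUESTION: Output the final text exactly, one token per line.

Hunk 1: at line 5 remove [ycsp,yoo,ojbcn] add [ziwl,tmemh,zwl] -> 14 lines: vrih teqni poxpp cyoq eufap ziwl tmemh zwl qlutf pey bab umzen ksk rkfd
Hunk 2: at line 8 remove [qlutf,pey,bab] add [urukz] -> 12 lines: vrih teqni poxpp cyoq eufap ziwl tmemh zwl urukz umzen ksk rkfd
Hunk 3: at line 4 remove [ziwl] add [dow,xrz,zhjdd] -> 14 lines: vrih teqni poxpp cyoq eufap dow xrz zhjdd tmemh zwl urukz umzen ksk rkfd
Hunk 4: at line 8 remove [tmemh] add [erc,nrxao,zit] -> 16 lines: vrih teqni poxpp cyoq eufap dow xrz zhjdd erc nrxao zit zwl urukz umzen ksk rkfd
Hunk 5: at line 4 remove [dow,xrz] add [bif,eoly] -> 16 lines: vrih teqni poxpp cyoq eufap bif eoly zhjdd erc nrxao zit zwl urukz umzen ksk rkfd
Hunk 6: at line 12 remove [umzen] add [fpql] -> 16 lines: vrih teqni poxpp cyoq eufap bif eoly zhjdd erc nrxao zit zwl urukz fpql ksk rkfd

Answer: vrih
teqni
poxpp
cyoq
eufap
bif
eoly
zhjdd
erc
nrxao
zit
zwl
urukz
fpql
ksk
rkfd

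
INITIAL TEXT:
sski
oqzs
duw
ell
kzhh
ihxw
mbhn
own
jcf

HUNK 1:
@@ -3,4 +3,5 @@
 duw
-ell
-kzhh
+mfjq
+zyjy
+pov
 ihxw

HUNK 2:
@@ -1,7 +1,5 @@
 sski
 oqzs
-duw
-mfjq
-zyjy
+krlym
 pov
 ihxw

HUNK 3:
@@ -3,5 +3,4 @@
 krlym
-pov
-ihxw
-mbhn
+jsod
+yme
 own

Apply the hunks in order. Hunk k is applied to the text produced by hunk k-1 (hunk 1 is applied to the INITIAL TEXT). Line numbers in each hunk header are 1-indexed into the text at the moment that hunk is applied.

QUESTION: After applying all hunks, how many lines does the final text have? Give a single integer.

Hunk 1: at line 3 remove [ell,kzhh] add [mfjq,zyjy,pov] -> 10 lines: sski oqzs duw mfjq zyjy pov ihxw mbhn own jcf
Hunk 2: at line 1 remove [duw,mfjq,zyjy] add [krlym] -> 8 lines: sski oqzs krlym pov ihxw mbhn own jcf
Hunk 3: at line 3 remove [pov,ihxw,mbhn] add [jsod,yme] -> 7 lines: sski oqzs krlym jsod yme own jcf
Final line count: 7

Answer: 7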